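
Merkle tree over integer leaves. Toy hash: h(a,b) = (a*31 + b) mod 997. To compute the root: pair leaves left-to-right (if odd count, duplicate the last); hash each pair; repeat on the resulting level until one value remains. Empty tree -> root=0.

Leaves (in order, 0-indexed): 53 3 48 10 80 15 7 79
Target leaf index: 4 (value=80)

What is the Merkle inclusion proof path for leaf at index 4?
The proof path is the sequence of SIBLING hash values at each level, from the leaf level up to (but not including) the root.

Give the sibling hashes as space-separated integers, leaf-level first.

L0 (leaves): [53, 3, 48, 10, 80, 15, 7, 79], target index=4
L1: h(53,3)=(53*31+3)%997=649 [pair 0] h(48,10)=(48*31+10)%997=501 [pair 1] h(80,15)=(80*31+15)%997=501 [pair 2] h(7,79)=(7*31+79)%997=296 [pair 3] -> [649, 501, 501, 296]
  Sibling for proof at L0: 15
L2: h(649,501)=(649*31+501)%997=680 [pair 0] h(501,296)=(501*31+296)%997=872 [pair 1] -> [680, 872]
  Sibling for proof at L1: 296
L3: h(680,872)=(680*31+872)%997=18 [pair 0] -> [18]
  Sibling for proof at L2: 680
Root: 18
Proof path (sibling hashes from leaf to root): [15, 296, 680]

Answer: 15 296 680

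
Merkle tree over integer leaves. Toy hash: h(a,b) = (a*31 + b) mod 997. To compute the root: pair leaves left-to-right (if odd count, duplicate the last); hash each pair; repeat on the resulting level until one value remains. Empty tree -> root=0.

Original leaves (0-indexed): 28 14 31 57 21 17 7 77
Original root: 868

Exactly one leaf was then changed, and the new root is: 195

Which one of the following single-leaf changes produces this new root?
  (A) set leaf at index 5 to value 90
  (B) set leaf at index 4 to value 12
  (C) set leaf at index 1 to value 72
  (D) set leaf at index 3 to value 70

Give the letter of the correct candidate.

Answer: B

Derivation:
Original leaves: [28, 14, 31, 57, 21, 17, 7, 77]
Target new root: 195
Try each candidate change and compute the resulting root:
Candidate A: set leaf[5] = 90 -> leaves = [28, 14, 31, 57, 21, 90, 7, 77]
  L0: [28, 14, 31, 57, 21, 90, 7, 77]
  L1: h(28,14)=(28*31+14)%997=882 h(31,57)=(31*31+57)%997=21 h(21,90)=(21*31+90)%997=741 h(7,77)=(7*31+77)%997=294 -> [882, 21, 741, 294]
  L2: h(882,21)=(882*31+21)%997=444 h(741,294)=(741*31+294)%997=334 -> [444, 334]
  L3: h(444,334)=(444*31+334)%997=140 -> [140]
  root = 140 != target 195
Candidate B: set leaf[4] = 12 -> leaves = [28, 14, 31, 57, 12, 17, 7, 77]
  L0: [28, 14, 31, 57, 12, 17, 7, 77]
  L1: h(28,14)=(28*31+14)%997=882 h(31,57)=(31*31+57)%997=21 h(12,17)=(12*31+17)%997=389 h(7,77)=(7*31+77)%997=294 -> [882, 21, 389, 294]
  L2: h(882,21)=(882*31+21)%997=444 h(389,294)=(389*31+294)%997=389 -> [444, 389]
  L3: h(444,389)=(444*31+389)%997=195 -> [195]
  root = 195 == target 195  ** MATCH **
Candidate C: set leaf[1] = 72 -> leaves = [28, 72, 31, 57, 21, 17, 7, 77]
  L0: [28, 72, 31, 57, 21, 17, 7, 77]
  L1: h(28,72)=(28*31+72)%997=940 h(31,57)=(31*31+57)%997=21 h(21,17)=(21*31+17)%997=668 h(7,77)=(7*31+77)%997=294 -> [940, 21, 668, 294]
  L2: h(940,21)=(940*31+21)%997=248 h(668,294)=(668*31+294)%997=65 -> [248, 65]
  L3: h(248,65)=(248*31+65)%997=774 -> [774]
  root = 774 != target 195
Candidate D: set leaf[3] = 70 -> leaves = [28, 14, 31, 70, 21, 17, 7, 77]
  L0: [28, 14, 31, 70, 21, 17, 7, 77]
  L1: h(28,14)=(28*31+14)%997=882 h(31,70)=(31*31+70)%997=34 h(21,17)=(21*31+17)%997=668 h(7,77)=(7*31+77)%997=294 -> [882, 34, 668, 294]
  L2: h(882,34)=(882*31+34)%997=457 h(668,294)=(668*31+294)%997=65 -> [457, 65]
  L3: h(457,65)=(457*31+65)%997=274 -> [274]
  root = 274 != target 195
Candidate B produces the target root.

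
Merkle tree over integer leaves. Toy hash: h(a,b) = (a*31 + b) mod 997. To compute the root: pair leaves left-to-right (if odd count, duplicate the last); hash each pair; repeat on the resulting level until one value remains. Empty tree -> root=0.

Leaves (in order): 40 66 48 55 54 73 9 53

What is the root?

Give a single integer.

Answer: 471

Derivation:
L0: [40, 66, 48, 55, 54, 73, 9, 53]
L1: h(40,66)=(40*31+66)%997=309 h(48,55)=(48*31+55)%997=546 h(54,73)=(54*31+73)%997=750 h(9,53)=(9*31+53)%997=332 -> [309, 546, 750, 332]
L2: h(309,546)=(309*31+546)%997=155 h(750,332)=(750*31+332)%997=651 -> [155, 651]
L3: h(155,651)=(155*31+651)%997=471 -> [471]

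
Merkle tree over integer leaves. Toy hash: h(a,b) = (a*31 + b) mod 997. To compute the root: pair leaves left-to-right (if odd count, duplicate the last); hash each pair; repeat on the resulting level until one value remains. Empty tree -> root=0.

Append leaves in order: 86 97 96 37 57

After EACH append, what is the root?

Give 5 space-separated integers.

Answer: 86 769 989 930 459

Derivation:
After append 86 (leaves=[86]):
  L0: [86]
  root=86
After append 97 (leaves=[86, 97]):
  L0: [86, 97]
  L1: h(86,97)=(86*31+97)%997=769 -> [769]
  root=769
After append 96 (leaves=[86, 97, 96]):
  L0: [86, 97, 96]
  L1: h(86,97)=(86*31+97)%997=769 h(96,96)=(96*31+96)%997=81 -> [769, 81]
  L2: h(769,81)=(769*31+81)%997=989 -> [989]
  root=989
After append 37 (leaves=[86, 97, 96, 37]):
  L0: [86, 97, 96, 37]
  L1: h(86,97)=(86*31+97)%997=769 h(96,37)=(96*31+37)%997=22 -> [769, 22]
  L2: h(769,22)=(769*31+22)%997=930 -> [930]
  root=930
After append 57 (leaves=[86, 97, 96, 37, 57]):
  L0: [86, 97, 96, 37, 57]
  L1: h(86,97)=(86*31+97)%997=769 h(96,37)=(96*31+37)%997=22 h(57,57)=(57*31+57)%997=827 -> [769, 22, 827]
  L2: h(769,22)=(769*31+22)%997=930 h(827,827)=(827*31+827)%997=542 -> [930, 542]
  L3: h(930,542)=(930*31+542)%997=459 -> [459]
  root=459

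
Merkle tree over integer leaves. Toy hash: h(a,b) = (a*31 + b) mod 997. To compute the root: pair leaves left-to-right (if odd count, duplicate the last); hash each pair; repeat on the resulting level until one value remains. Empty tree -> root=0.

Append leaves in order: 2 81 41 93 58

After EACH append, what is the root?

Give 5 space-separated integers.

After append 2 (leaves=[2]):
  L0: [2]
  root=2
After append 81 (leaves=[2, 81]):
  L0: [2, 81]
  L1: h(2,81)=(2*31+81)%997=143 -> [143]
  root=143
After append 41 (leaves=[2, 81, 41]):
  L0: [2, 81, 41]
  L1: h(2,81)=(2*31+81)%997=143 h(41,41)=(41*31+41)%997=315 -> [143, 315]
  L2: h(143,315)=(143*31+315)%997=760 -> [760]
  root=760
After append 93 (leaves=[2, 81, 41, 93]):
  L0: [2, 81, 41, 93]
  L1: h(2,81)=(2*31+81)%997=143 h(41,93)=(41*31+93)%997=367 -> [143, 367]
  L2: h(143,367)=(143*31+367)%997=812 -> [812]
  root=812
After append 58 (leaves=[2, 81, 41, 93, 58]):
  L0: [2, 81, 41, 93, 58]
  L1: h(2,81)=(2*31+81)%997=143 h(41,93)=(41*31+93)%997=367 h(58,58)=(58*31+58)%997=859 -> [143, 367, 859]
  L2: h(143,367)=(143*31+367)%997=812 h(859,859)=(859*31+859)%997=569 -> [812, 569]
  L3: h(812,569)=(812*31+569)%997=816 -> [816]
  root=816

Answer: 2 143 760 812 816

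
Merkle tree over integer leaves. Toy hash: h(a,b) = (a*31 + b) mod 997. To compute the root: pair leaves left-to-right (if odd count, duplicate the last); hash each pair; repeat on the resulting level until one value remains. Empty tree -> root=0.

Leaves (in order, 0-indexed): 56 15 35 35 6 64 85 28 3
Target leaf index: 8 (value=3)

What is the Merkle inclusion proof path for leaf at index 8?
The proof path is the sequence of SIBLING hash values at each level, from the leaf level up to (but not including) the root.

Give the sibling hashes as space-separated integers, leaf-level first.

L0 (leaves): [56, 15, 35, 35, 6, 64, 85, 28, 3], target index=8
L1: h(56,15)=(56*31+15)%997=754 [pair 0] h(35,35)=(35*31+35)%997=123 [pair 1] h(6,64)=(6*31+64)%997=250 [pair 2] h(85,28)=(85*31+28)%997=669 [pair 3] h(3,3)=(3*31+3)%997=96 [pair 4] -> [754, 123, 250, 669, 96]
  Sibling for proof at L0: 3
L2: h(754,123)=(754*31+123)%997=566 [pair 0] h(250,669)=(250*31+669)%997=443 [pair 1] h(96,96)=(96*31+96)%997=81 [pair 2] -> [566, 443, 81]
  Sibling for proof at L1: 96
L3: h(566,443)=(566*31+443)%997=43 [pair 0] h(81,81)=(81*31+81)%997=598 [pair 1] -> [43, 598]
  Sibling for proof at L2: 81
L4: h(43,598)=(43*31+598)%997=934 [pair 0] -> [934]
  Sibling for proof at L3: 43
Root: 934
Proof path (sibling hashes from leaf to root): [3, 96, 81, 43]

Answer: 3 96 81 43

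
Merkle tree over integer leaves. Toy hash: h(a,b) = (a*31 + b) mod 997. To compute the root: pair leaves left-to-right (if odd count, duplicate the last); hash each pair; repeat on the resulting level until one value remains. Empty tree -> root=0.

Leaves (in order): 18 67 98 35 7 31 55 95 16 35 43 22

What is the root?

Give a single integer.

Answer: 280

Derivation:
L0: [18, 67, 98, 35, 7, 31, 55, 95, 16, 35, 43, 22]
L1: h(18,67)=(18*31+67)%997=625 h(98,35)=(98*31+35)%997=82 h(7,31)=(7*31+31)%997=248 h(55,95)=(55*31+95)%997=803 h(16,35)=(16*31+35)%997=531 h(43,22)=(43*31+22)%997=358 -> [625, 82, 248, 803, 531, 358]
L2: h(625,82)=(625*31+82)%997=514 h(248,803)=(248*31+803)%997=515 h(531,358)=(531*31+358)%997=867 -> [514, 515, 867]
L3: h(514,515)=(514*31+515)%997=497 h(867,867)=(867*31+867)%997=825 -> [497, 825]
L4: h(497,825)=(497*31+825)%997=280 -> [280]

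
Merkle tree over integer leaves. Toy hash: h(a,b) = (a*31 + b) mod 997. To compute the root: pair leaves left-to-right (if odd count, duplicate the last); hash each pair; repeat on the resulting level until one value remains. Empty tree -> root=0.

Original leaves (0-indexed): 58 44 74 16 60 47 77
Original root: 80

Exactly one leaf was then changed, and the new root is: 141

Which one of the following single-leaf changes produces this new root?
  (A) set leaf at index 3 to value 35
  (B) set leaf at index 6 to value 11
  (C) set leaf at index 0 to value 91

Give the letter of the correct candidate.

Answer: C

Derivation:
Original leaves: [58, 44, 74, 16, 60, 47, 77]
Target new root: 141
Try each candidate change and compute the resulting root:
Candidate A: set leaf[3] = 35 -> leaves = [58, 44, 74, 35, 60, 47, 77]
  L0: [58, 44, 74, 35, 60, 47, 77]
  L1: h(58,44)=(58*31+44)%997=845 h(74,35)=(74*31+35)%997=335 h(60,47)=(60*31+47)%997=910 h(77,77)=(77*31+77)%997=470 -> [845, 335, 910, 470]
  L2: h(845,335)=(845*31+335)%997=608 h(910,470)=(910*31+470)%997=764 -> [608, 764]
  L3: h(608,764)=(608*31+764)%997=669 -> [669]
  root = 669 != target 141
Candidate B: set leaf[6] = 11 -> leaves = [58, 44, 74, 16, 60, 47, 11]
  L0: [58, 44, 74, 16, 60, 47, 11]
  L1: h(58,44)=(58*31+44)%997=845 h(74,16)=(74*31+16)%997=316 h(60,47)=(60*31+47)%997=910 h(11,11)=(11*31+11)%997=352 -> [845, 316, 910, 352]
  L2: h(845,316)=(845*31+316)%997=589 h(910,352)=(910*31+352)%997=646 -> [589, 646]
  L3: h(589,646)=(589*31+646)%997=959 -> [959]
  root = 959 != target 141
Candidate C: set leaf[0] = 91 -> leaves = [91, 44, 74, 16, 60, 47, 77]
  L0: [91, 44, 74, 16, 60, 47, 77]
  L1: h(91,44)=(91*31+44)%997=871 h(74,16)=(74*31+16)%997=316 h(60,47)=(60*31+47)%997=910 h(77,77)=(77*31+77)%997=470 -> [871, 316, 910, 470]
  L2: h(871,316)=(871*31+316)%997=398 h(910,470)=(910*31+470)%997=764 -> [398, 764]
  L3: h(398,764)=(398*31+764)%997=141 -> [141]
  root = 141 == target 141  ** MATCH **
Candidate C produces the target root.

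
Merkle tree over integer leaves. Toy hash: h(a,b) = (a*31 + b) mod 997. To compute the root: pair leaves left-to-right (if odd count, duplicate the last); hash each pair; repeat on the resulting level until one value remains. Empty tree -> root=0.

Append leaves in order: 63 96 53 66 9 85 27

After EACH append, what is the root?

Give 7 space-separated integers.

After append 63 (leaves=[63]):
  L0: [63]
  root=63
After append 96 (leaves=[63, 96]):
  L0: [63, 96]
  L1: h(63,96)=(63*31+96)%997=55 -> [55]
  root=55
After append 53 (leaves=[63, 96, 53]):
  L0: [63, 96, 53]
  L1: h(63,96)=(63*31+96)%997=55 h(53,53)=(53*31+53)%997=699 -> [55, 699]
  L2: h(55,699)=(55*31+699)%997=410 -> [410]
  root=410
After append 66 (leaves=[63, 96, 53, 66]):
  L0: [63, 96, 53, 66]
  L1: h(63,96)=(63*31+96)%997=55 h(53,66)=(53*31+66)%997=712 -> [55, 712]
  L2: h(55,712)=(55*31+712)%997=423 -> [423]
  root=423
After append 9 (leaves=[63, 96, 53, 66, 9]):
  L0: [63, 96, 53, 66, 9]
  L1: h(63,96)=(63*31+96)%997=55 h(53,66)=(53*31+66)%997=712 h(9,9)=(9*31+9)%997=288 -> [55, 712, 288]
  L2: h(55,712)=(55*31+712)%997=423 h(288,288)=(288*31+288)%997=243 -> [423, 243]
  L3: h(423,243)=(423*31+243)%997=395 -> [395]
  root=395
After append 85 (leaves=[63, 96, 53, 66, 9, 85]):
  L0: [63, 96, 53, 66, 9, 85]
  L1: h(63,96)=(63*31+96)%997=55 h(53,66)=(53*31+66)%997=712 h(9,85)=(9*31+85)%997=364 -> [55, 712, 364]
  L2: h(55,712)=(55*31+712)%997=423 h(364,364)=(364*31+364)%997=681 -> [423, 681]
  L3: h(423,681)=(423*31+681)%997=833 -> [833]
  root=833
After append 27 (leaves=[63, 96, 53, 66, 9, 85, 27]):
  L0: [63, 96, 53, 66, 9, 85, 27]
  L1: h(63,96)=(63*31+96)%997=55 h(53,66)=(53*31+66)%997=712 h(9,85)=(9*31+85)%997=364 h(27,27)=(27*31+27)%997=864 -> [55, 712, 364, 864]
  L2: h(55,712)=(55*31+712)%997=423 h(364,864)=(364*31+864)%997=184 -> [423, 184]
  L3: h(423,184)=(423*31+184)%997=336 -> [336]
  root=336

Answer: 63 55 410 423 395 833 336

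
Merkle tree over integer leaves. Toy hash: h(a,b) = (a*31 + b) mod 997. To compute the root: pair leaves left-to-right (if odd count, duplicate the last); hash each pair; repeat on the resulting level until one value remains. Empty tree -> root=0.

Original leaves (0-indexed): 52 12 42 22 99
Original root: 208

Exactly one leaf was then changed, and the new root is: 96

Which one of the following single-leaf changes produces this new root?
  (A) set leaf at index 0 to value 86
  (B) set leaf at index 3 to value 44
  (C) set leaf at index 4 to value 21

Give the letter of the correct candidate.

Answer: C

Derivation:
Original leaves: [52, 12, 42, 22, 99]
Target new root: 96
Try each candidate change and compute the resulting root:
Candidate A: set leaf[0] = 86 -> leaves = [86, 12, 42, 22, 99]
  L0: [86, 12, 42, 22, 99]
  L1: h(86,12)=(86*31+12)%997=684 h(42,22)=(42*31+22)%997=327 h(99,99)=(99*31+99)%997=177 -> [684, 327, 177]
  L2: h(684,327)=(684*31+327)%997=594 h(177,177)=(177*31+177)%997=679 -> [594, 679]
  L3: h(594,679)=(594*31+679)%997=150 -> [150]
  root = 150 != target 96
Candidate B: set leaf[3] = 44 -> leaves = [52, 12, 42, 44, 99]
  L0: [52, 12, 42, 44, 99]
  L1: h(52,12)=(52*31+12)%997=627 h(42,44)=(42*31+44)%997=349 h(99,99)=(99*31+99)%997=177 -> [627, 349, 177]
  L2: h(627,349)=(627*31+349)%997=843 h(177,177)=(177*31+177)%997=679 -> [843, 679]
  L3: h(843,679)=(843*31+679)%997=890 -> [890]
  root = 890 != target 96
Candidate C: set leaf[4] = 21 -> leaves = [52, 12, 42, 22, 21]
  L0: [52, 12, 42, 22, 21]
  L1: h(52,12)=(52*31+12)%997=627 h(42,22)=(42*31+22)%997=327 h(21,21)=(21*31+21)%997=672 -> [627, 327, 672]
  L2: h(627,327)=(627*31+327)%997=821 h(672,672)=(672*31+672)%997=567 -> [821, 567]
  L3: h(821,567)=(821*31+567)%997=96 -> [96]
  root = 96 == target 96  ** MATCH **
Candidate C produces the target root.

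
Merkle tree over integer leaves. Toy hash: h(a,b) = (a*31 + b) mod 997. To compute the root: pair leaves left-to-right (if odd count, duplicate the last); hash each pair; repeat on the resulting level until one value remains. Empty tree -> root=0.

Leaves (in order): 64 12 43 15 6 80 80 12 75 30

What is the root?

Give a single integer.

L0: [64, 12, 43, 15, 6, 80, 80, 12, 75, 30]
L1: h(64,12)=(64*31+12)%997=2 h(43,15)=(43*31+15)%997=351 h(6,80)=(6*31+80)%997=266 h(80,12)=(80*31+12)%997=498 h(75,30)=(75*31+30)%997=361 -> [2, 351, 266, 498, 361]
L2: h(2,351)=(2*31+351)%997=413 h(266,498)=(266*31+498)%997=768 h(361,361)=(361*31+361)%997=585 -> [413, 768, 585]
L3: h(413,768)=(413*31+768)%997=610 h(585,585)=(585*31+585)%997=774 -> [610, 774]
L4: h(610,774)=(610*31+774)%997=741 -> [741]

Answer: 741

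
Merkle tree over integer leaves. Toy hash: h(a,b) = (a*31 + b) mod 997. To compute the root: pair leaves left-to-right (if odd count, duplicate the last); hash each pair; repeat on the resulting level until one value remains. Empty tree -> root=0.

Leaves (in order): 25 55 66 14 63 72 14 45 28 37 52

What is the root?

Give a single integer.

Answer: 193

Derivation:
L0: [25, 55, 66, 14, 63, 72, 14, 45, 28, 37, 52]
L1: h(25,55)=(25*31+55)%997=830 h(66,14)=(66*31+14)%997=66 h(63,72)=(63*31+72)%997=31 h(14,45)=(14*31+45)%997=479 h(28,37)=(28*31+37)%997=905 h(52,52)=(52*31+52)%997=667 -> [830, 66, 31, 479, 905, 667]
L2: h(830,66)=(830*31+66)%997=871 h(31,479)=(31*31+479)%997=443 h(905,667)=(905*31+667)%997=806 -> [871, 443, 806]
L3: h(871,443)=(871*31+443)%997=525 h(806,806)=(806*31+806)%997=867 -> [525, 867]
L4: h(525,867)=(525*31+867)%997=193 -> [193]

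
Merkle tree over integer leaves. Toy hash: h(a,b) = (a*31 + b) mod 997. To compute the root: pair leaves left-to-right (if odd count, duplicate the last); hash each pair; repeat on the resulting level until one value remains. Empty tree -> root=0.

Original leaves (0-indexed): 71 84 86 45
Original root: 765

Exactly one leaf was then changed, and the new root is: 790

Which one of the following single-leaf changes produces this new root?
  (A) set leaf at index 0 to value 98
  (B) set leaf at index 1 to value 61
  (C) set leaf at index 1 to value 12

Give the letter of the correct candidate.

Original leaves: [71, 84, 86, 45]
Target new root: 790
Try each candidate change and compute the resulting root:
Candidate A: set leaf[0] = 98 -> leaves = [98, 84, 86, 45]
  L0: [98, 84, 86, 45]
  L1: h(98,84)=(98*31+84)%997=131 h(86,45)=(86*31+45)%997=717 -> [131, 717]
  L2: h(131,717)=(131*31+717)%997=790 -> [790]
  root = 790 == target 790  ** MATCH **
Candidate B: set leaf[1] = 61 -> leaves = [71, 61, 86, 45]
  L0: [71, 61, 86, 45]
  L1: h(71,61)=(71*31+61)%997=268 h(86,45)=(86*31+45)%997=717 -> [268, 717]
  L2: h(268,717)=(268*31+717)%997=52 -> [52]
  root = 52 != target 790
Candidate C: set leaf[1] = 12 -> leaves = [71, 12, 86, 45]
  L0: [71, 12, 86, 45]
  L1: h(71,12)=(71*31+12)%997=219 h(86,45)=(86*31+45)%997=717 -> [219, 717]
  L2: h(219,717)=(219*31+717)%997=527 -> [527]
  root = 527 != target 790
Candidate A produces the target root.

Answer: A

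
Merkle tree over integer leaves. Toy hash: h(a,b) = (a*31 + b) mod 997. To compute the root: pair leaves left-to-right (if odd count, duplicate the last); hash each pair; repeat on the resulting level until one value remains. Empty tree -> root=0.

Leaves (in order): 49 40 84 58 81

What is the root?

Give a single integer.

Answer: 669

Derivation:
L0: [49, 40, 84, 58, 81]
L1: h(49,40)=(49*31+40)%997=562 h(84,58)=(84*31+58)%997=668 h(81,81)=(81*31+81)%997=598 -> [562, 668, 598]
L2: h(562,668)=(562*31+668)%997=144 h(598,598)=(598*31+598)%997=193 -> [144, 193]
L3: h(144,193)=(144*31+193)%997=669 -> [669]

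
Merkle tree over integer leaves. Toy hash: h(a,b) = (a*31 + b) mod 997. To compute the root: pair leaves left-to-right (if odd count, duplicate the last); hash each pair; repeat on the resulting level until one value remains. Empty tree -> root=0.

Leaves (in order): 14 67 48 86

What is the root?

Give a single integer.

Answer: 156

Derivation:
L0: [14, 67, 48, 86]
L1: h(14,67)=(14*31+67)%997=501 h(48,86)=(48*31+86)%997=577 -> [501, 577]
L2: h(501,577)=(501*31+577)%997=156 -> [156]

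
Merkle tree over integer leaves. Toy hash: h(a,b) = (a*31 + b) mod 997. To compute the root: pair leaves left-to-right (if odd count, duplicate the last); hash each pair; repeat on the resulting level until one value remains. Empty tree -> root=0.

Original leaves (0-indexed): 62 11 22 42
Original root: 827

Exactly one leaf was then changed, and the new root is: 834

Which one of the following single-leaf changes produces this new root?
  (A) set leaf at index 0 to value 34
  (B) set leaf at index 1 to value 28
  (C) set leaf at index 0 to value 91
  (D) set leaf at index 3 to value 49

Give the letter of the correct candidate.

Original leaves: [62, 11, 22, 42]
Target new root: 834
Try each candidate change and compute the resulting root:
Candidate A: set leaf[0] = 34 -> leaves = [34, 11, 22, 42]
  L0: [34, 11, 22, 42]
  L1: h(34,11)=(34*31+11)%997=68 h(22,42)=(22*31+42)%997=724 -> [68, 724]
  L2: h(68,724)=(68*31+724)%997=838 -> [838]
  root = 838 != target 834
Candidate B: set leaf[1] = 28 -> leaves = [62, 28, 22, 42]
  L0: [62, 28, 22, 42]
  L1: h(62,28)=(62*31+28)%997=953 h(22,42)=(22*31+42)%997=724 -> [953, 724]
  L2: h(953,724)=(953*31+724)%997=357 -> [357]
  root = 357 != target 834
Candidate C: set leaf[0] = 91 -> leaves = [91, 11, 22, 42]
  L0: [91, 11, 22, 42]
  L1: h(91,11)=(91*31+11)%997=838 h(22,42)=(22*31+42)%997=724 -> [838, 724]
  L2: h(838,724)=(838*31+724)%997=780 -> [780]
  root = 780 != target 834
Candidate D: set leaf[3] = 49 -> leaves = [62, 11, 22, 49]
  L0: [62, 11, 22, 49]
  L1: h(62,11)=(62*31+11)%997=936 h(22,49)=(22*31+49)%997=731 -> [936, 731]
  L2: h(936,731)=(936*31+731)%997=834 -> [834]
  root = 834 == target 834  ** MATCH **
Candidate D produces the target root.

Answer: D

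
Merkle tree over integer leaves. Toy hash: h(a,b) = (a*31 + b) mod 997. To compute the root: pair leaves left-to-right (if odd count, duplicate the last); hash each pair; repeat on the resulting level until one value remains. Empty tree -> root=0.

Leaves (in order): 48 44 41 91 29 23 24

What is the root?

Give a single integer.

L0: [48, 44, 41, 91, 29, 23, 24]
L1: h(48,44)=(48*31+44)%997=535 h(41,91)=(41*31+91)%997=365 h(29,23)=(29*31+23)%997=922 h(24,24)=(24*31+24)%997=768 -> [535, 365, 922, 768]
L2: h(535,365)=(535*31+365)%997=1 h(922,768)=(922*31+768)%997=437 -> [1, 437]
L3: h(1,437)=(1*31+437)%997=468 -> [468]

Answer: 468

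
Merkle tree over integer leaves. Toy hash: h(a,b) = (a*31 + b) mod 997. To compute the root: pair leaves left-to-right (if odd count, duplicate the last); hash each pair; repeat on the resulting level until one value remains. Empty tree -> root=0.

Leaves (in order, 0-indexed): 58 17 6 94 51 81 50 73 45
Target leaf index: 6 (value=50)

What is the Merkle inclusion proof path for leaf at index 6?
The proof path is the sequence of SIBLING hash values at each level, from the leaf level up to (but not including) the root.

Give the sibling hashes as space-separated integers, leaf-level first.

L0 (leaves): [58, 17, 6, 94, 51, 81, 50, 73, 45], target index=6
L1: h(58,17)=(58*31+17)%997=818 [pair 0] h(6,94)=(6*31+94)%997=280 [pair 1] h(51,81)=(51*31+81)%997=665 [pair 2] h(50,73)=(50*31+73)%997=626 [pair 3] h(45,45)=(45*31+45)%997=443 [pair 4] -> [818, 280, 665, 626, 443]
  Sibling for proof at L0: 73
L2: h(818,280)=(818*31+280)%997=713 [pair 0] h(665,626)=(665*31+626)%997=304 [pair 1] h(443,443)=(443*31+443)%997=218 [pair 2] -> [713, 304, 218]
  Sibling for proof at L1: 665
L3: h(713,304)=(713*31+304)%997=473 [pair 0] h(218,218)=(218*31+218)%997=994 [pair 1] -> [473, 994]
  Sibling for proof at L2: 713
L4: h(473,994)=(473*31+994)%997=702 [pair 0] -> [702]
  Sibling for proof at L3: 994
Root: 702
Proof path (sibling hashes from leaf to root): [73, 665, 713, 994]

Answer: 73 665 713 994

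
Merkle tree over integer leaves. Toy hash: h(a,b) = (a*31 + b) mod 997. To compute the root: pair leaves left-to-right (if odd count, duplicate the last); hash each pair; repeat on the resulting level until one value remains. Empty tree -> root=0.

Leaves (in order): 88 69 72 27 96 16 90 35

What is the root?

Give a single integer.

Answer: 109

Derivation:
L0: [88, 69, 72, 27, 96, 16, 90, 35]
L1: h(88,69)=(88*31+69)%997=803 h(72,27)=(72*31+27)%997=265 h(96,16)=(96*31+16)%997=1 h(90,35)=(90*31+35)%997=831 -> [803, 265, 1, 831]
L2: h(803,265)=(803*31+265)%997=233 h(1,831)=(1*31+831)%997=862 -> [233, 862]
L3: h(233,862)=(233*31+862)%997=109 -> [109]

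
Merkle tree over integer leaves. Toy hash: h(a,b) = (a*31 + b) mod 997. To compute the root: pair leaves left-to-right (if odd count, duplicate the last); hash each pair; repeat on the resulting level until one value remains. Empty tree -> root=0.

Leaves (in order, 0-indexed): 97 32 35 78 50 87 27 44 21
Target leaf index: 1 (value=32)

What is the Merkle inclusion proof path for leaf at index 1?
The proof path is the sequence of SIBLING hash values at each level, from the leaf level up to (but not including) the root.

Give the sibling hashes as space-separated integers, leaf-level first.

Answer: 97 166 781 198

Derivation:
L0 (leaves): [97, 32, 35, 78, 50, 87, 27, 44, 21], target index=1
L1: h(97,32)=(97*31+32)%997=48 [pair 0] h(35,78)=(35*31+78)%997=166 [pair 1] h(50,87)=(50*31+87)%997=640 [pair 2] h(27,44)=(27*31+44)%997=881 [pair 3] h(21,21)=(21*31+21)%997=672 [pair 4] -> [48, 166, 640, 881, 672]
  Sibling for proof at L0: 97
L2: h(48,166)=(48*31+166)%997=657 [pair 0] h(640,881)=(640*31+881)%997=781 [pair 1] h(672,672)=(672*31+672)%997=567 [pair 2] -> [657, 781, 567]
  Sibling for proof at L1: 166
L3: h(657,781)=(657*31+781)%997=211 [pair 0] h(567,567)=(567*31+567)%997=198 [pair 1] -> [211, 198]
  Sibling for proof at L2: 781
L4: h(211,198)=(211*31+198)%997=757 [pair 0] -> [757]
  Sibling for proof at L3: 198
Root: 757
Proof path (sibling hashes from leaf to root): [97, 166, 781, 198]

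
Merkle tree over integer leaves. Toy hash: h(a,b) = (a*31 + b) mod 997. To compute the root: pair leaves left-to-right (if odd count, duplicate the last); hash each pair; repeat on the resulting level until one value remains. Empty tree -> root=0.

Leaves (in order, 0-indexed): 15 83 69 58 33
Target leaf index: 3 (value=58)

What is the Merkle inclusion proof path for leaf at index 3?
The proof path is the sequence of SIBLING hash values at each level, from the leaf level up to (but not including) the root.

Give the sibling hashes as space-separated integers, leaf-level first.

L0 (leaves): [15, 83, 69, 58, 33], target index=3
L1: h(15,83)=(15*31+83)%997=548 [pair 0] h(69,58)=(69*31+58)%997=203 [pair 1] h(33,33)=(33*31+33)%997=59 [pair 2] -> [548, 203, 59]
  Sibling for proof at L0: 69
L2: h(548,203)=(548*31+203)%997=242 [pair 0] h(59,59)=(59*31+59)%997=891 [pair 1] -> [242, 891]
  Sibling for proof at L1: 548
L3: h(242,891)=(242*31+891)%997=417 [pair 0] -> [417]
  Sibling for proof at L2: 891
Root: 417
Proof path (sibling hashes from leaf to root): [69, 548, 891]

Answer: 69 548 891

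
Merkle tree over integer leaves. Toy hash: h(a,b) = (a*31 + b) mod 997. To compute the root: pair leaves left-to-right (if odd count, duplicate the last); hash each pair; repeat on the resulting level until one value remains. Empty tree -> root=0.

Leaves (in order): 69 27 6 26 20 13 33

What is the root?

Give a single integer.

L0: [69, 27, 6, 26, 20, 13, 33]
L1: h(69,27)=(69*31+27)%997=172 h(6,26)=(6*31+26)%997=212 h(20,13)=(20*31+13)%997=633 h(33,33)=(33*31+33)%997=59 -> [172, 212, 633, 59]
L2: h(172,212)=(172*31+212)%997=559 h(633,59)=(633*31+59)%997=739 -> [559, 739]
L3: h(559,739)=(559*31+739)%997=122 -> [122]

Answer: 122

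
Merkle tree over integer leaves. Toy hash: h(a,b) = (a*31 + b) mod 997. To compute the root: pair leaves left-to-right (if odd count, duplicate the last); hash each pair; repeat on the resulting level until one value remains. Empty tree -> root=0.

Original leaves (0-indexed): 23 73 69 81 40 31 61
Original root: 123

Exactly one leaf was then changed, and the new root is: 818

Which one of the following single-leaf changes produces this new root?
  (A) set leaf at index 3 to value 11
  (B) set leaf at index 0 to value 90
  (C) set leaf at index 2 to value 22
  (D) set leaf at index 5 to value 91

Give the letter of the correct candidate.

Answer: C

Derivation:
Original leaves: [23, 73, 69, 81, 40, 31, 61]
Target new root: 818
Try each candidate change and compute the resulting root:
Candidate A: set leaf[3] = 11 -> leaves = [23, 73, 69, 11, 40, 31, 61]
  L0: [23, 73, 69, 11, 40, 31, 61]
  L1: h(23,73)=(23*31+73)%997=786 h(69,11)=(69*31+11)%997=156 h(40,31)=(40*31+31)%997=274 h(61,61)=(61*31+61)%997=955 -> [786, 156, 274, 955]
  L2: h(786,156)=(786*31+156)%997=594 h(274,955)=(274*31+955)%997=476 -> [594, 476]
  L3: h(594,476)=(594*31+476)%997=944 -> [944]
  root = 944 != target 818
Candidate B: set leaf[0] = 90 -> leaves = [90, 73, 69, 81, 40, 31, 61]
  L0: [90, 73, 69, 81, 40, 31, 61]
  L1: h(90,73)=(90*31+73)%997=869 h(69,81)=(69*31+81)%997=226 h(40,31)=(40*31+31)%997=274 h(61,61)=(61*31+61)%997=955 -> [869, 226, 274, 955]
  L2: h(869,226)=(869*31+226)%997=246 h(274,955)=(274*31+955)%997=476 -> [246, 476]
  L3: h(246,476)=(246*31+476)%997=126 -> [126]
  root = 126 != target 818
Candidate C: set leaf[2] = 22 -> leaves = [23, 73, 22, 81, 40, 31, 61]
  L0: [23, 73, 22, 81, 40, 31, 61]
  L1: h(23,73)=(23*31+73)%997=786 h(22,81)=(22*31+81)%997=763 h(40,31)=(40*31+31)%997=274 h(61,61)=(61*31+61)%997=955 -> [786, 763, 274, 955]
  L2: h(786,763)=(786*31+763)%997=204 h(274,955)=(274*31+955)%997=476 -> [204, 476]
  L3: h(204,476)=(204*31+476)%997=818 -> [818]
  root = 818 == target 818  ** MATCH **
Candidate D: set leaf[5] = 91 -> leaves = [23, 73, 69, 81, 40, 91, 61]
  L0: [23, 73, 69, 81, 40, 91, 61]
  L1: h(23,73)=(23*31+73)%997=786 h(69,81)=(69*31+81)%997=226 h(40,91)=(40*31+91)%997=334 h(61,61)=(61*31+61)%997=955 -> [786, 226, 334, 955]
  L2: h(786,226)=(786*31+226)%997=664 h(334,955)=(334*31+955)%997=342 -> [664, 342]
  L3: h(664,342)=(664*31+342)%997=986 -> [986]
  root = 986 != target 818
Candidate C produces the target root.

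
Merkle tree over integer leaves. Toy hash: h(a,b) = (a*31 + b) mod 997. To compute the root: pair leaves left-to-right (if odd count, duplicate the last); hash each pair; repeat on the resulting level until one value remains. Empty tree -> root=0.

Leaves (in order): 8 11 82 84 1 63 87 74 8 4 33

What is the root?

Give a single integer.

L0: [8, 11, 82, 84, 1, 63, 87, 74, 8, 4, 33]
L1: h(8,11)=(8*31+11)%997=259 h(82,84)=(82*31+84)%997=632 h(1,63)=(1*31+63)%997=94 h(87,74)=(87*31+74)%997=777 h(8,4)=(8*31+4)%997=252 h(33,33)=(33*31+33)%997=59 -> [259, 632, 94, 777, 252, 59]
L2: h(259,632)=(259*31+632)%997=685 h(94,777)=(94*31+777)%997=700 h(252,59)=(252*31+59)%997=892 -> [685, 700, 892]
L3: h(685,700)=(685*31+700)%997=1 h(892,892)=(892*31+892)%997=628 -> [1, 628]
L4: h(1,628)=(1*31+628)%997=659 -> [659]

Answer: 659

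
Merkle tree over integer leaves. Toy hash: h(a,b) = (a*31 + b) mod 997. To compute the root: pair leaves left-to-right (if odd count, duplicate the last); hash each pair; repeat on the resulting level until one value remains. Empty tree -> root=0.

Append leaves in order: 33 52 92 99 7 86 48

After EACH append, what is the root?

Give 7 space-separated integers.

Answer: 33 78 377 384 129 663 899

Derivation:
After append 33 (leaves=[33]):
  L0: [33]
  root=33
After append 52 (leaves=[33, 52]):
  L0: [33, 52]
  L1: h(33,52)=(33*31+52)%997=78 -> [78]
  root=78
After append 92 (leaves=[33, 52, 92]):
  L0: [33, 52, 92]
  L1: h(33,52)=(33*31+52)%997=78 h(92,92)=(92*31+92)%997=950 -> [78, 950]
  L2: h(78,950)=(78*31+950)%997=377 -> [377]
  root=377
After append 99 (leaves=[33, 52, 92, 99]):
  L0: [33, 52, 92, 99]
  L1: h(33,52)=(33*31+52)%997=78 h(92,99)=(92*31+99)%997=957 -> [78, 957]
  L2: h(78,957)=(78*31+957)%997=384 -> [384]
  root=384
After append 7 (leaves=[33, 52, 92, 99, 7]):
  L0: [33, 52, 92, 99, 7]
  L1: h(33,52)=(33*31+52)%997=78 h(92,99)=(92*31+99)%997=957 h(7,7)=(7*31+7)%997=224 -> [78, 957, 224]
  L2: h(78,957)=(78*31+957)%997=384 h(224,224)=(224*31+224)%997=189 -> [384, 189]
  L3: h(384,189)=(384*31+189)%997=129 -> [129]
  root=129
After append 86 (leaves=[33, 52, 92, 99, 7, 86]):
  L0: [33, 52, 92, 99, 7, 86]
  L1: h(33,52)=(33*31+52)%997=78 h(92,99)=(92*31+99)%997=957 h(7,86)=(7*31+86)%997=303 -> [78, 957, 303]
  L2: h(78,957)=(78*31+957)%997=384 h(303,303)=(303*31+303)%997=723 -> [384, 723]
  L3: h(384,723)=(384*31+723)%997=663 -> [663]
  root=663
After append 48 (leaves=[33, 52, 92, 99, 7, 86, 48]):
  L0: [33, 52, 92, 99, 7, 86, 48]
  L1: h(33,52)=(33*31+52)%997=78 h(92,99)=(92*31+99)%997=957 h(7,86)=(7*31+86)%997=303 h(48,48)=(48*31+48)%997=539 -> [78, 957, 303, 539]
  L2: h(78,957)=(78*31+957)%997=384 h(303,539)=(303*31+539)%997=959 -> [384, 959]
  L3: h(384,959)=(384*31+959)%997=899 -> [899]
  root=899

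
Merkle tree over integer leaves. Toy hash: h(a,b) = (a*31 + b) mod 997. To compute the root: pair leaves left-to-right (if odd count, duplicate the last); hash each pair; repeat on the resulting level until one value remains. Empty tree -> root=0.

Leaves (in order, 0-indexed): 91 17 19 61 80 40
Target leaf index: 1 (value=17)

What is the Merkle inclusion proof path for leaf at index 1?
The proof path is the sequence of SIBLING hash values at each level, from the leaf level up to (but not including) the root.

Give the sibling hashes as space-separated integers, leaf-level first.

Answer: 91 650 880

Derivation:
L0 (leaves): [91, 17, 19, 61, 80, 40], target index=1
L1: h(91,17)=(91*31+17)%997=844 [pair 0] h(19,61)=(19*31+61)%997=650 [pair 1] h(80,40)=(80*31+40)%997=526 [pair 2] -> [844, 650, 526]
  Sibling for proof at L0: 91
L2: h(844,650)=(844*31+650)%997=892 [pair 0] h(526,526)=(526*31+526)%997=880 [pair 1] -> [892, 880]
  Sibling for proof at L1: 650
L3: h(892,880)=(892*31+880)%997=616 [pair 0] -> [616]
  Sibling for proof at L2: 880
Root: 616
Proof path (sibling hashes from leaf to root): [91, 650, 880]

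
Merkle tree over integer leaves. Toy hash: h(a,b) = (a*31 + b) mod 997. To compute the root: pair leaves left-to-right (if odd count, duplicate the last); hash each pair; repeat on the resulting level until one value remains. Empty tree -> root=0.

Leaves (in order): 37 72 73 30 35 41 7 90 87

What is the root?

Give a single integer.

L0: [37, 72, 73, 30, 35, 41, 7, 90, 87]
L1: h(37,72)=(37*31+72)%997=222 h(73,30)=(73*31+30)%997=299 h(35,41)=(35*31+41)%997=129 h(7,90)=(7*31+90)%997=307 h(87,87)=(87*31+87)%997=790 -> [222, 299, 129, 307, 790]
L2: h(222,299)=(222*31+299)%997=202 h(129,307)=(129*31+307)%997=318 h(790,790)=(790*31+790)%997=355 -> [202, 318, 355]
L3: h(202,318)=(202*31+318)%997=598 h(355,355)=(355*31+355)%997=393 -> [598, 393]
L4: h(598,393)=(598*31+393)%997=985 -> [985]

Answer: 985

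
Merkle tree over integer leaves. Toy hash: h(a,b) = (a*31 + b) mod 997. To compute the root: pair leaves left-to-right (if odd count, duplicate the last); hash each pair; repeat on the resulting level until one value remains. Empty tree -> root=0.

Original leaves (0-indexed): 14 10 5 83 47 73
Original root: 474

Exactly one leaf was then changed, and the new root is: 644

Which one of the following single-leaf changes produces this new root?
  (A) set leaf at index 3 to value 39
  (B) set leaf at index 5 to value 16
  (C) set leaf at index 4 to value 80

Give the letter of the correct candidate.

Original leaves: [14, 10, 5, 83, 47, 73]
Target new root: 644
Try each candidate change and compute the resulting root:
Candidate A: set leaf[3] = 39 -> leaves = [14, 10, 5, 39, 47, 73]
  L0: [14, 10, 5, 39, 47, 73]
  L1: h(14,10)=(14*31+10)%997=444 h(5,39)=(5*31+39)%997=194 h(47,73)=(47*31+73)%997=533 -> [444, 194, 533]
  L2: h(444,194)=(444*31+194)%997=0 h(533,533)=(533*31+533)%997=107 -> [0, 107]
  L3: h(0,107)=(0*31+107)%997=107 -> [107]
  root = 107 != target 644
Candidate B: set leaf[5] = 16 -> leaves = [14, 10, 5, 83, 47, 16]
  L0: [14, 10, 5, 83, 47, 16]
  L1: h(14,10)=(14*31+10)%997=444 h(5,83)=(5*31+83)%997=238 h(47,16)=(47*31+16)%997=476 -> [444, 238, 476]
  L2: h(444,238)=(444*31+238)%997=44 h(476,476)=(476*31+476)%997=277 -> [44, 277]
  L3: h(44,277)=(44*31+277)%997=644 -> [644]
  root = 644 == target 644  ** MATCH **
Candidate C: set leaf[4] = 80 -> leaves = [14, 10, 5, 83, 80, 73]
  L0: [14, 10, 5, 83, 80, 73]
  L1: h(14,10)=(14*31+10)%997=444 h(5,83)=(5*31+83)%997=238 h(80,73)=(80*31+73)%997=559 -> [444, 238, 559]
  L2: h(444,238)=(444*31+238)%997=44 h(559,559)=(559*31+559)%997=939 -> [44, 939]
  L3: h(44,939)=(44*31+939)%997=309 -> [309]
  root = 309 != target 644
Candidate B produces the target root.

Answer: B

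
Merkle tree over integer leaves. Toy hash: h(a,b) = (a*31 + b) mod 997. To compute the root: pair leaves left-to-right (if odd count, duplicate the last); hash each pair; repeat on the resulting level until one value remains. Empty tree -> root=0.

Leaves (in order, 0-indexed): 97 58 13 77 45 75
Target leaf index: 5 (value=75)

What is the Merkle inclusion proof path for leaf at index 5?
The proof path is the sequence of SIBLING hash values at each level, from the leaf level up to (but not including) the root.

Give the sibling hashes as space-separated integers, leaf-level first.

Answer: 45 473 780

Derivation:
L0 (leaves): [97, 58, 13, 77, 45, 75], target index=5
L1: h(97,58)=(97*31+58)%997=74 [pair 0] h(13,77)=(13*31+77)%997=480 [pair 1] h(45,75)=(45*31+75)%997=473 [pair 2] -> [74, 480, 473]
  Sibling for proof at L0: 45
L2: h(74,480)=(74*31+480)%997=780 [pair 0] h(473,473)=(473*31+473)%997=181 [pair 1] -> [780, 181]
  Sibling for proof at L1: 473
L3: h(780,181)=(780*31+181)%997=433 [pair 0] -> [433]
  Sibling for proof at L2: 780
Root: 433
Proof path (sibling hashes from leaf to root): [45, 473, 780]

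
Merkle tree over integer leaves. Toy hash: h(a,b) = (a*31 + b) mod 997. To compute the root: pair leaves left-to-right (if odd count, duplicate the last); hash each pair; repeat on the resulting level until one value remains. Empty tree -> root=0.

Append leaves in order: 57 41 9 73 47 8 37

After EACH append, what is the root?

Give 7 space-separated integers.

Answer: 57 811 504 568 931 680 399

Derivation:
After append 57 (leaves=[57]):
  L0: [57]
  root=57
After append 41 (leaves=[57, 41]):
  L0: [57, 41]
  L1: h(57,41)=(57*31+41)%997=811 -> [811]
  root=811
After append 9 (leaves=[57, 41, 9]):
  L0: [57, 41, 9]
  L1: h(57,41)=(57*31+41)%997=811 h(9,9)=(9*31+9)%997=288 -> [811, 288]
  L2: h(811,288)=(811*31+288)%997=504 -> [504]
  root=504
After append 73 (leaves=[57, 41, 9, 73]):
  L0: [57, 41, 9, 73]
  L1: h(57,41)=(57*31+41)%997=811 h(9,73)=(9*31+73)%997=352 -> [811, 352]
  L2: h(811,352)=(811*31+352)%997=568 -> [568]
  root=568
After append 47 (leaves=[57, 41, 9, 73, 47]):
  L0: [57, 41, 9, 73, 47]
  L1: h(57,41)=(57*31+41)%997=811 h(9,73)=(9*31+73)%997=352 h(47,47)=(47*31+47)%997=507 -> [811, 352, 507]
  L2: h(811,352)=(811*31+352)%997=568 h(507,507)=(507*31+507)%997=272 -> [568, 272]
  L3: h(568,272)=(568*31+272)%997=931 -> [931]
  root=931
After append 8 (leaves=[57, 41, 9, 73, 47, 8]):
  L0: [57, 41, 9, 73, 47, 8]
  L1: h(57,41)=(57*31+41)%997=811 h(9,73)=(9*31+73)%997=352 h(47,8)=(47*31+8)%997=468 -> [811, 352, 468]
  L2: h(811,352)=(811*31+352)%997=568 h(468,468)=(468*31+468)%997=21 -> [568, 21]
  L3: h(568,21)=(568*31+21)%997=680 -> [680]
  root=680
After append 37 (leaves=[57, 41, 9, 73, 47, 8, 37]):
  L0: [57, 41, 9, 73, 47, 8, 37]
  L1: h(57,41)=(57*31+41)%997=811 h(9,73)=(9*31+73)%997=352 h(47,8)=(47*31+8)%997=468 h(37,37)=(37*31+37)%997=187 -> [811, 352, 468, 187]
  L2: h(811,352)=(811*31+352)%997=568 h(468,187)=(468*31+187)%997=737 -> [568, 737]
  L3: h(568,737)=(568*31+737)%997=399 -> [399]
  root=399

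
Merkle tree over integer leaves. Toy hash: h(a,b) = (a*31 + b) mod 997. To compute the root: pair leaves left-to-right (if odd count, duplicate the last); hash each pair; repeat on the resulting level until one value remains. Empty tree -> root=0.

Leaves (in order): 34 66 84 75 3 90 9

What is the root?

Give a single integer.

L0: [34, 66, 84, 75, 3, 90, 9]
L1: h(34,66)=(34*31+66)%997=123 h(84,75)=(84*31+75)%997=685 h(3,90)=(3*31+90)%997=183 h(9,9)=(9*31+9)%997=288 -> [123, 685, 183, 288]
L2: h(123,685)=(123*31+685)%997=510 h(183,288)=(183*31+288)%997=976 -> [510, 976]
L3: h(510,976)=(510*31+976)%997=834 -> [834]

Answer: 834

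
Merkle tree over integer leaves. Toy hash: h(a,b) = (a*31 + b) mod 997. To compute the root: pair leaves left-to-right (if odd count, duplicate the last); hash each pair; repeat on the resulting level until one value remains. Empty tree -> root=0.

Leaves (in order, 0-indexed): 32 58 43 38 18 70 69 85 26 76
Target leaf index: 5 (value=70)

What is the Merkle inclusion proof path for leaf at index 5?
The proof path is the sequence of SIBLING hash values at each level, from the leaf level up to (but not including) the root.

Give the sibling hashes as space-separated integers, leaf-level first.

L0 (leaves): [32, 58, 43, 38, 18, 70, 69, 85, 26, 76], target index=5
L1: h(32,58)=(32*31+58)%997=53 [pair 0] h(43,38)=(43*31+38)%997=374 [pair 1] h(18,70)=(18*31+70)%997=628 [pair 2] h(69,85)=(69*31+85)%997=230 [pair 3] h(26,76)=(26*31+76)%997=882 [pair 4] -> [53, 374, 628, 230, 882]
  Sibling for proof at L0: 18
L2: h(53,374)=(53*31+374)%997=23 [pair 0] h(628,230)=(628*31+230)%997=755 [pair 1] h(882,882)=(882*31+882)%997=308 [pair 2] -> [23, 755, 308]
  Sibling for proof at L1: 230
L3: h(23,755)=(23*31+755)%997=471 [pair 0] h(308,308)=(308*31+308)%997=883 [pair 1] -> [471, 883]
  Sibling for proof at L2: 23
L4: h(471,883)=(471*31+883)%997=529 [pair 0] -> [529]
  Sibling for proof at L3: 883
Root: 529
Proof path (sibling hashes from leaf to root): [18, 230, 23, 883]

Answer: 18 230 23 883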